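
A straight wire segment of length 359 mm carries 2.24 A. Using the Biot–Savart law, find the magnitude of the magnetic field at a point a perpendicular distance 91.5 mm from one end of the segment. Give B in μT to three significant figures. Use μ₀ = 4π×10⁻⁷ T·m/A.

B ≈ 2.37 μT

For a finite straight segment, B = (μ₀I/4πd)(sinθ₁ + sinθ₂), where θ₁, θ₂ are the angles from the perpendicular to each end.
The perpendicular foot is at one end, so the two end-offsets along the wire are 0 and L = 0.359 m.
sinθ₁ = 0/√(0²+0.0915²) = 0.0000; sinθ₂ = 0.359/√(0.359²+0.0915²) = 0.9690.
B = (4π×10⁻⁷ × 2.24) / (4π × 0.0915) × (0.0000 + 0.9690) = 2.37×10⁻⁶ T.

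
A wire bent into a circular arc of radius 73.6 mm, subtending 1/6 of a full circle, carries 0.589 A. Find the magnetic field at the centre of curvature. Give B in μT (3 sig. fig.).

The Biot–Savart field of a circular arc at its centre is B = μ₀Iφ/(4πR), with φ = 1.047 rad.
B = (4π×10⁻⁷ × 0.589 × 1.047) / (4π × 0.0736) = 8.38×10⁻⁷ T.

B ≈ 0.838 μT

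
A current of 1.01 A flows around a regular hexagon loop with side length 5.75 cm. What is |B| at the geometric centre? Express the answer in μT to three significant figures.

B ≈ 12.2 μT

Each side is a finite straight segment at perpendicular distance d = a/(2 tan(π/6)) = 0.0498 m from the centre, with end-angles ±π/6.
One side contributes B₁ = (μ₀I/4πd)·2 sin(π/6) = 2.03×10⁻⁶ T.
All 6 sides add in the same direction: B = 6 × 2.03×10⁻⁶ = 1.22×10⁻⁵ T.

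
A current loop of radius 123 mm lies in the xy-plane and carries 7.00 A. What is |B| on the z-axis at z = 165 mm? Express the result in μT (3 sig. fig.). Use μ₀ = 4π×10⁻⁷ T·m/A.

On the axis of a circular loop, B = μ₀IR² / [2(R²+z²)^(3/2)].
R² + z² = (0.123)² + (0.165)² = 0.04235 m², and (R²+z²)^(3/2) = 8.72×10⁻³ m³.
B = (4π×10⁻⁷ × 7.00 × 0.01513) / (2 × 8.72×10⁻³) = 7.63×10⁻⁶ T.

B ≈ 7.63 μT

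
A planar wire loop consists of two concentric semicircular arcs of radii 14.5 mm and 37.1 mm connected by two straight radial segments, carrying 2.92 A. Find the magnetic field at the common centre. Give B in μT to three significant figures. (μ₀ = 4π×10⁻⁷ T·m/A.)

The radial connectors point toward the centre, so dl × r̂ = 0 and they contribute nothing.
Each semicircle gives μ₀I/(4R): inner arc 6.33×10⁻⁵ T, outer arc 2.47×10⁻⁵ T.
The two arcs carry current in opposite angular senses, so their fields oppose: B = |6.33×10⁻⁵ − 2.47×10⁻⁵| = 3.85×10⁻⁵ T.

B ≈ 38.5 μT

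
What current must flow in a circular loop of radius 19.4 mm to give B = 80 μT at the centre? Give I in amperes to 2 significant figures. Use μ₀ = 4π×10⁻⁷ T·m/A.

At the centre of a circular loop B = μ₀I/(2R), so I = 2RB/μ₀.
With R = 0.0194 m, I = 2 × 0.0194 × 8.00×10⁻⁵ / (4π×10⁻⁷) = 2.47 A.

I ≈ 2.5 A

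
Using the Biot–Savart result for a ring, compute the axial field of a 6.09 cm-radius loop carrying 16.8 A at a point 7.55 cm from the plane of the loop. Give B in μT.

B ≈ 42.9 μT

On the axis of a circular loop, B = μ₀IR² / [2(R²+z²)^(3/2)].
R² + z² = (0.0609)² + (0.0755)² = 0.009409 m², and (R²+z²)^(3/2) = 9.13×10⁻⁴ m³.
B = (4π×10⁻⁷ × 16.8 × 0.003709) / (2 × 9.13×10⁻⁴) = 4.29×10⁻⁵ T.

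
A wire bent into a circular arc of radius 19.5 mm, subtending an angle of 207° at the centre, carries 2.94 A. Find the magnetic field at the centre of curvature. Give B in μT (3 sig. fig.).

B ≈ 54.5 μT

The Biot–Savart field of a circular arc at its centre is B = μ₀Iφ/(4πR), with φ = 3.613 rad.
B = (4π×10⁻⁷ × 2.94 × 3.613) / (4π × 0.0195) = 5.45×10⁻⁵ T.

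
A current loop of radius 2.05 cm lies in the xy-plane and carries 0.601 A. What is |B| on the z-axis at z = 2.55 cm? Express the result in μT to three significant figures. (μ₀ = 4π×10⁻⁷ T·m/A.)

On the axis of a circular loop, B = μ₀IR² / [2(R²+z²)^(3/2)].
R² + z² = (0.0205)² + (0.0255)² = 0.00107 m², and (R²+z²)^(3/2) = 3.50×10⁻⁵ m³.
B = (4π×10⁻⁷ × 0.601 × 0.0004202) / (2 × 3.50×10⁻⁵) = 4.53×10⁻⁶ T.

B ≈ 4.53 μT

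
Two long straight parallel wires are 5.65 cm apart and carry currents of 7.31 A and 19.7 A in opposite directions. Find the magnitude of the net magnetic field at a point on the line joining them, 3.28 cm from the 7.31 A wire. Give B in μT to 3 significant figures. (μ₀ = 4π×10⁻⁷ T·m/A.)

B ≈ 211 μT

Each long wire gives B = μ₀I/(2πd). Distances are d₁ = 0.0328 m and d₂ = 0.0237 m.
B₁ = 4.46×10⁻⁵ T, B₂ = 1.66×10⁻⁴ T.
Between antiparallel currents both contributions point the same way, so they add. B = B₁ + B₂ = 4.46×10⁻⁵ + 1.66×10⁻⁴ = 2.11×10⁻⁴ T.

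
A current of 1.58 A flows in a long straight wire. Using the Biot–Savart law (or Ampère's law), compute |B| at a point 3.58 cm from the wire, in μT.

B ≈ 8.83 μT

For an infinitely long straight wire, B = μ₀I/(2πd).
B = (4π×10⁻⁷ × 1.58) / (2π × 0.0358) = 8.83×10⁻⁶ T.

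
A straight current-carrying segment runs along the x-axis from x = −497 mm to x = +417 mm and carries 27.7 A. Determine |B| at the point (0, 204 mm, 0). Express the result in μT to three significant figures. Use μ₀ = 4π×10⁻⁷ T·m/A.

For a finite straight segment, B = (μ₀I/4πd)(sinθ₁ + sinθ₂), where θ₁, θ₂ are the angles from the perpendicular to each end.
The perpendicular distance is d = 0.204 m; the end-offsets along the wire are a = 0.497 m and b = 0.417 m.
sinθ₁ = 0.497/√(0.497²+0.204²) = 0.9251; sinθ₂ = 0.417/√(0.417²+0.204²) = 0.8983.
B = (4π×10⁻⁷ × 27.7) / (4π × 0.204) × (0.9251 + 0.8983) = 2.48×10⁻⁵ T.

B ≈ 24.8 μT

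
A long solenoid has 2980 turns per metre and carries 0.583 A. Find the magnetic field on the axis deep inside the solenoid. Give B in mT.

B ≈ 2.18 mT

Inside a long solenoid, B = μ₀nI with n = 2980 turns/m.
B = 4π×10⁻⁷ × 2980 × 0.583 = 2.18×10⁻³ T.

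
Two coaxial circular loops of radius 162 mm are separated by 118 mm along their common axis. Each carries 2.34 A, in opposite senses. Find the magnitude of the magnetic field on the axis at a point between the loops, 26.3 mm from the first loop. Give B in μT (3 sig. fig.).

B ≈ 2.75 μT

Each loop contributes B = μ₀IR²/[2(R²+z²)^(3/2)] on the axis, with z measured from that loop.
Loop 1 (z = 0.0263 m): B₁ = 8.73×10⁻⁶ T. Loop 2 (z = 0.0917 m): B₂ = 5.98×10⁻⁶ T.
The fields oppose: B = |B₁ − B₂| = 2.75×10⁻⁶ T.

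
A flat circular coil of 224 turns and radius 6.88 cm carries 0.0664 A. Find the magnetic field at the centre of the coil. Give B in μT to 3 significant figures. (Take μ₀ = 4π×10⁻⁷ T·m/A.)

B ≈ 136 μT

For an N-turn flat coil, B = Nμ₀I/(2R) with R = 0.0688 m.
B = 224 × 6.06×10⁻⁷ T = 1.36×10⁻⁴ T.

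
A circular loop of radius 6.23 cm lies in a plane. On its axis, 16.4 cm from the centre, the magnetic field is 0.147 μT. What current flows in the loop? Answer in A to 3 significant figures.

On the axis of a loop, B = μ₀IR²/[2(R²+z²)^(3/2)], so I = 2B(R²+z²)^(3/2)/(μ₀R²).
R² + z² = 0.003881 + 0.0269 = 0.03078 m²; raised to 3/2 gives 5.40×10⁻³ m³.
I = 2 × 1.47×10⁻⁷ × 5.40×10⁻³ / (1.26×10⁻⁶ × 0.003881) = 0.325 A.

I ≈ 0.325 A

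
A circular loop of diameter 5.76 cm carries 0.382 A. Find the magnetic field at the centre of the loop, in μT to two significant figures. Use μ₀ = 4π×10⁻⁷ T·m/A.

B ≈ 8.3 μT

At the centre of a circular loop the Biot–Savart law gives B = μ₀I/(2R) (so R = 0.0288 m).
B = (4π×10⁻⁷ × 0.382) / (2 × 0.0288) = 8.33×10⁻⁶ T.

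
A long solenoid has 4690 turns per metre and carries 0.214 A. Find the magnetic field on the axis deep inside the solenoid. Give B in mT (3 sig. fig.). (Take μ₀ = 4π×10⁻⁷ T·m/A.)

B ≈ 1.26 mT

Inside a long solenoid, B = μ₀nI with n = 4690 turns/m.
B = 4π×10⁻⁷ × 4690 × 0.214 = 1.26×10⁻³ T.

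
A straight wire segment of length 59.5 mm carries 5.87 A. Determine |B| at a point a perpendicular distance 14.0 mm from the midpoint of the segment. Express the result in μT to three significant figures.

B ≈ 75.9 μT

For a finite straight segment, B = (μ₀I/4πd)(sinθ₁ + sinθ₂), where θ₁, θ₂ are the angles from the perpendicular to each end.
The perpendicular from the point meets the wire at its midpoint, so each end is L/2 = 0.02975 m away along the wire.
sinθ₁ = 0.02975/√(0.02975²+0.014²) = 0.9048; sinθ₂ = 0.02975/√(0.02975²+0.014²) = 0.9048.
B = (4π×10⁻⁷ × 5.87) / (4π × 0.014) × (0.9048 + 0.9048) = 7.59×10⁻⁵ T.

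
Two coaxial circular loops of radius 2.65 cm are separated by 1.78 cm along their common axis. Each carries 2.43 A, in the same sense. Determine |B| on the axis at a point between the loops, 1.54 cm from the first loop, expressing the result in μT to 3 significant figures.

B ≈ 94.2 μT

Each loop contributes B = μ₀IR²/[2(R²+z²)^(3/2)] on the axis, with z measured from that loop.
Loop 1 (z = 0.0154 m): B₁ = 3.72×10⁻⁵ T. Loop 2 (z = 0.0024 m): B₂ = 5.69×10⁻⁵ T.
The fields add: B = B₁ + B₂ = 9.42×10⁻⁵ T.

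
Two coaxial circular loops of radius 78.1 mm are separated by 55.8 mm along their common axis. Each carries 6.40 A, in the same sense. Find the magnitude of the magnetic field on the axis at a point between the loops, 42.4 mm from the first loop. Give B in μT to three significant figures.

Each loop contributes B = μ₀IR²/[2(R²+z²)^(3/2)] on the axis, with z measured from that loop.
Loop 1 (z = 0.0424 m): B₁ = 3.49×10⁻⁵ T. Loop 2 (z = 0.0134 m): B₂ = 4.93×10⁻⁵ T.
The fields add: B = B₁ + B₂ = 8.42×10⁻⁵ T.

B ≈ 84.2 μT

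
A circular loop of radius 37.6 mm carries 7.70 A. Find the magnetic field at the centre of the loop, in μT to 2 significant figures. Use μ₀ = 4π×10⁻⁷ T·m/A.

B ≈ 130 μT

At the centre of a circular loop the Biot–Savart law gives B = μ₀I/(2R).
B = (4π×10⁻⁷ × 7.70) / (2 × 0.0376) = 1.29×10⁻⁴ T.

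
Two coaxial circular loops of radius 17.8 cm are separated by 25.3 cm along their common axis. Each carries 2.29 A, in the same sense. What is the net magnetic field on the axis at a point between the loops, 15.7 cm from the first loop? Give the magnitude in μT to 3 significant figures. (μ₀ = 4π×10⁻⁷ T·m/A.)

B ≈ 8.92 μT

Each loop contributes B = μ₀IR²/[2(R²+z²)^(3/2)] on the axis, with z measured from that loop.
Loop 1 (z = 0.157 m): B₁ = 3.41×10⁻⁶ T. Loop 2 (z = 0.096 m): B₂ = 5.51×10⁻⁶ T.
The fields add: B = B₁ + B₂ = 8.92×10⁻⁶ T.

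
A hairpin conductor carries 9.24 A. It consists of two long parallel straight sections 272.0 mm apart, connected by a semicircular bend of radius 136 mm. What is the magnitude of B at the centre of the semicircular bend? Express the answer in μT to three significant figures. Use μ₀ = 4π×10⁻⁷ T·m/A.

The semicircular arc contributes B_arc = μ₀I·π/(4πR) = μ₀I/(4R) = 2.13×10⁻⁵ T.
Each semi-infinite lead is at perpendicular distance R = 0.136 m from the centre, with the perpendicular foot at its near end, so it contributes μ₀I/(4πR); both point the same way, together 1.36×10⁻⁵ T.
Arc and leads all point the same direction: B = 2.13×10⁻⁵ + 1.36×10⁻⁵ = 3.49×10⁻⁵ T.

B ≈ 34.9 μT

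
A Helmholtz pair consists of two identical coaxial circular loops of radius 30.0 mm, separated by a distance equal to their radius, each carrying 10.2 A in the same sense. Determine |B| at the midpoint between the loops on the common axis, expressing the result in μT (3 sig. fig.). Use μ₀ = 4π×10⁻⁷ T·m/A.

B ≈ 306 μT

Each loop contributes B = μ₀IR²/[2(R²+z²)^(3/2)] on the axis, with z measured from that loop.
Loop 1 (z = 0.015 m): B₁ = 1.53×10⁻⁴ T. Loop 2 (z = 0.015 m): B₂ = 1.53×10⁻⁴ T.
The fields add: B = B₁ + B₂ = 3.06×10⁻⁴ T.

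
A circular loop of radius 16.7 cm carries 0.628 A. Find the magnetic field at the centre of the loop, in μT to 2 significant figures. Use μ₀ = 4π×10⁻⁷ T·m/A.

B ≈ 2.4 μT

At the centre of a circular loop the Biot–Savart law gives B = μ₀I/(2R).
B = (4π×10⁻⁷ × 0.628) / (2 × 0.167) = 2.36×10⁻⁶ T.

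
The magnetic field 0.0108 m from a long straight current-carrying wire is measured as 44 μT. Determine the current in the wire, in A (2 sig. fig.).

I ≈ 2.4 A

For a long straight wire B = μ₀I/(2πd), so I = 2πdB/μ₀.
I = 2π × 0.0108 × 4.40×10⁻⁵ / (4π×10⁻⁷) = 2.38 A.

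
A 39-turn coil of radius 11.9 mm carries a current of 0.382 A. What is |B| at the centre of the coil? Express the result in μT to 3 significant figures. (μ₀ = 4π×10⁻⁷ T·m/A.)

For an N-turn flat coil, B = Nμ₀I/(2R) with R = 0.0119 m.
B = 39 × 2.02×10⁻⁵ T = 7.87×10⁻⁴ T.

B ≈ 787 μT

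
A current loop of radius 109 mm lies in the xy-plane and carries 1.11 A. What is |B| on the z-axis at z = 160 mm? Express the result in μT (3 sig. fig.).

On the axis of a circular loop, B = μ₀IR² / [2(R²+z²)^(3/2)].
R² + z² = (0.109)² + (0.16)² = 0.03748 m², and (R²+z²)^(3/2) = 7.26×10⁻³ m³.
B = (4π×10⁻⁷ × 1.11 × 0.01188) / (2 × 7.26×10⁻³) = 1.14×10⁻⁶ T.

B ≈ 1.14 μT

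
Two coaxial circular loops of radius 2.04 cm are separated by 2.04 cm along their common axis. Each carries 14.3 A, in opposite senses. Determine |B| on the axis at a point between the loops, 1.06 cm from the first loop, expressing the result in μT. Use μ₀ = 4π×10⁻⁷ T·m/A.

B ≈ 14.8 μT

Each loop contributes B = μ₀IR²/[2(R²+z²)^(3/2)] on the axis, with z measured from that loop.
Loop 1 (z = 0.0106 m): B₁ = 3.08×10⁻⁴ T. Loop 2 (z = 0.0098 m): B₂ = 3.23×10⁻⁴ T.
The fields oppose: B = |B₁ − B₂| = 1.48×10⁻⁵ T.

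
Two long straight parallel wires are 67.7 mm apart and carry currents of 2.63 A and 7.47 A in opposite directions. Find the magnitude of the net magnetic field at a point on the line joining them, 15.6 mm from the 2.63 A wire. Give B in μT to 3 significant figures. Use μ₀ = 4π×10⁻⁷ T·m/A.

B ≈ 62.4 μT

Each long wire gives B = μ₀I/(2πd). Distances are d₁ = 0.0156 m and d₂ = 0.0521 m.
B₁ = 3.37×10⁻⁵ T, B₂ = 2.87×10⁻⁵ T.
Between antiparallel currents both contributions point the same way, so they add. B = B₁ + B₂ = 3.37×10⁻⁵ + 2.87×10⁻⁵ = 6.24×10⁻⁵ T.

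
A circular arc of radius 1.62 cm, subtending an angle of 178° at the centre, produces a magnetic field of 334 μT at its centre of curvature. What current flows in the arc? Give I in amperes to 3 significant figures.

I ≈ 17.4 A

For a circular arc, B = μ₀Iφ/(4πR) with φ in radians; here φ = 3.107 rad.
So I = 4πRB/(μ₀φ) = 4π × 0.0162 × 3.34×10⁻⁴ / (4π×10⁻⁷ × 3.107) = 17.4 A.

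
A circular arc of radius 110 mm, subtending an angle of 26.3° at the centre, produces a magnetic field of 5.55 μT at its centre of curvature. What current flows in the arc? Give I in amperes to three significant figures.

I ≈ 13.3 A

For a circular arc, B = μ₀Iφ/(4πR) with φ in radians; here φ = 0.459 rad.
So I = 4πRB/(μ₀φ) = 4π × 0.11 × 5.55×10⁻⁶ / (4π×10⁻⁷ × 0.459) = 13.3 A.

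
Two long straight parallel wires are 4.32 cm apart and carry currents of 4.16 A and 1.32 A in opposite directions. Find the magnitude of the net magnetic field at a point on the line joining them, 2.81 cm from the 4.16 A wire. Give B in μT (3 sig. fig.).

Each long wire gives B = μ₀I/(2πd). Distances are d₁ = 0.0281 m and d₂ = 0.0151 m.
B₁ = 2.96×10⁻⁵ T, B₂ = 1.75×10⁻⁵ T.
Between antiparallel currents both contributions point the same way, so they add. B = B₁ + B₂ = 2.96×10⁻⁵ + 1.75×10⁻⁵ = 4.71×10⁻⁵ T.

B ≈ 47.1 μT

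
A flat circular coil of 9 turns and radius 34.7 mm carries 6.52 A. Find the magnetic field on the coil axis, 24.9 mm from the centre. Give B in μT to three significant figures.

For an N-turn flat coil, B = Nμ₀IR²/[2(R²+z²)^(3/2)] with R = 0.0347 m, z = 0.0249 m.
B = 9 × 6.33×10⁻⁵ T = 5.70×10⁻⁴ T.

B ≈ 570 μT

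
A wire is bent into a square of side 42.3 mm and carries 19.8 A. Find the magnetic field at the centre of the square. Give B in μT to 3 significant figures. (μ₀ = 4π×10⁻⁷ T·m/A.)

Each side is a finite straight segment at perpendicular distance d = a/(2 tan(π/4)) = 0.02115 m from the centre, with end-angles ±π/4.
One side contributes B₁ = (μ₀I/4πd)·2 sin(π/4) = 1.32×10⁻⁴ T.
All 4 sides add in the same direction: B = 4 × 1.32×10⁻⁴ = 5.30×10⁻⁴ T.

B ≈ 530 μT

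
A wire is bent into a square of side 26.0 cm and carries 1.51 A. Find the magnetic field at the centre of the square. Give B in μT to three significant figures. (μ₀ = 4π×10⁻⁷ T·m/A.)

B ≈ 6.57 μT

Each side is a finite straight segment at perpendicular distance d = a/(2 tan(π/4)) = 0.13 m from the centre, with end-angles ±π/4.
One side contributes B₁ = (μ₀I/4πd)·2 sin(π/4) = 1.64×10⁻⁶ T.
All 4 sides add in the same direction: B = 4 × 1.64×10⁻⁶ = 6.57×10⁻⁶ T.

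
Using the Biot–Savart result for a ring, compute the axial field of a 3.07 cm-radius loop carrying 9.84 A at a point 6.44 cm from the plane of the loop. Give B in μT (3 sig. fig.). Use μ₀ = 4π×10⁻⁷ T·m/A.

On the axis of a circular loop, B = μ₀IR² / [2(R²+z²)^(3/2)].
R² + z² = (0.0307)² + (0.0644)² = 0.00509 m², and (R²+z²)^(3/2) = 3.63×10⁻⁴ m³.
B = (4π×10⁻⁷ × 9.84 × 0.0009425) / (2 × 3.63×10⁻⁴) = 1.60×10⁻⁵ T.

B ≈ 16.0 μT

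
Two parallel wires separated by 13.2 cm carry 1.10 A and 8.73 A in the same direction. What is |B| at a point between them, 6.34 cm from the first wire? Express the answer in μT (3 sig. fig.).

Each long wire gives B = μ₀I/(2πd). Distances are d₁ = 0.0634 m and d₂ = 0.0686 m.
B₁ = 3.47×10⁻⁶ T, B₂ = 2.55×10⁻⁵ T.
Between parallel currents the two contributions point in opposite directions, so they subtract. B = |B₁ − B₂| = |3.47×10⁻⁶ − 2.55×10⁻⁵| = 2.20×10⁻⁵ T.

B ≈ 22.0 μT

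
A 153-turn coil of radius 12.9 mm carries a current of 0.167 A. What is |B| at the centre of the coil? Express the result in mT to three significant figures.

B ≈ 1.24 mT

For an N-turn flat coil, B = Nμ₀I/(2R) with R = 0.0129 m.
B = 153 × 8.13×10⁻⁶ T = 1.24×10⁻³ T.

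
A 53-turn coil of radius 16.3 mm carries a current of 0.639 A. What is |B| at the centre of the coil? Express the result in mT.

B ≈ 1.31 mT

For an N-turn flat coil, B = Nμ₀I/(2R) with R = 0.0163 m.
B = 53 × 2.46×10⁻⁵ T = 1.31×10⁻³ T.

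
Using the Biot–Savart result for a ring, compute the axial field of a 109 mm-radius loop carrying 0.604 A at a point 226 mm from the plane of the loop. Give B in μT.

On the axis of a circular loop, B = μ₀IR² / [2(R²+z²)^(3/2)].
R² + z² = (0.109)² + (0.226)² = 0.06296 m², and (R²+z²)^(3/2) = 1.58×10⁻² m³.
B = (4π×10⁻⁷ × 0.604 × 0.01188) / (2 × 1.58×10⁻²) = 2.85×10⁻⁷ T.

B ≈ 0.285 μT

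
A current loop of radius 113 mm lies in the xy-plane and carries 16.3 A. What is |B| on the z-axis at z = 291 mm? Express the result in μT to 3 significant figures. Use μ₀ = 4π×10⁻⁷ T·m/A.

B ≈ 4.30 μT

On the axis of a circular loop, B = μ₀IR² / [2(R²+z²)^(3/2)].
R² + z² = (0.113)² + (0.291)² = 0.09745 m², and (R²+z²)^(3/2) = 3.04×10⁻² m³.
B = (4π×10⁻⁷ × 16.3 × 0.01277) / (2 × 3.04×10⁻²) = 4.30×10⁻⁶ T.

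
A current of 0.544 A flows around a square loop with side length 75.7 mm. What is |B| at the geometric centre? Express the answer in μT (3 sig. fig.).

B ≈ 8.13 μT

Each side is a finite straight segment at perpendicular distance d = a/(2 tan(π/4)) = 0.03785 m from the centre, with end-angles ±π/4.
One side contributes B₁ = (μ₀I/4πd)·2 sin(π/4) = 2.03×10⁻⁶ T.
All 4 sides add in the same direction: B = 4 × 2.03×10⁻⁶ = 8.13×10⁻⁶ T.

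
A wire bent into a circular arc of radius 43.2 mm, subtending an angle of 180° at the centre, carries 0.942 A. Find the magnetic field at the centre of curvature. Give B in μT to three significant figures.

The Biot–Savart field of a circular arc at its centre is B = μ₀Iφ/(4πR), with φ = 3.142 rad.
B = (4π×10⁻⁷ × 0.942 × 3.142) / (4π × 0.0432) = 6.85×10⁻⁶ T.

B ≈ 6.85 μT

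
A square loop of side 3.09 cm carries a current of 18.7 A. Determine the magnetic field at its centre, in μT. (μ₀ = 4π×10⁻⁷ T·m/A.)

Each side is a finite straight segment at perpendicular distance d = a/(2 tan(π/4)) = 0.01545 m from the centre, with end-angles ±π/4.
One side contributes B₁ = (μ₀I/4πd)·2 sin(π/4) = 1.71×10⁻⁴ T.
All 4 sides add in the same direction: B = 4 × 1.71×10⁻⁴ = 6.85×10⁻⁴ T.

B ≈ 685 μT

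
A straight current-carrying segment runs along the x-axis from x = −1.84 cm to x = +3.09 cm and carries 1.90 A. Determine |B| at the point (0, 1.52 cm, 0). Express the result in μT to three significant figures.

B ≈ 20.9 μT

For a finite straight segment, B = (μ₀I/4πd)(sinθ₁ + sinθ₂), where θ₁, θ₂ are the angles from the perpendicular to each end.
The perpendicular distance is d = 0.0152 m; the end-offsets along the wire are a = 0.0184 m and b = 0.0309 m.
sinθ₁ = 0.0184/√(0.0184²+0.0152²) = 0.7710; sinθ₂ = 0.0309/√(0.0309²+0.0152²) = 0.8973.
B = (4π×10⁻⁷ × 1.90) / (4π × 0.0152) × (0.7710 + 0.8973) = 2.09×10⁻⁵ T.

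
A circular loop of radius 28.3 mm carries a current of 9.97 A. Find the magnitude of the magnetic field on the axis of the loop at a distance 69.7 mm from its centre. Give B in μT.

On the axis of a circular loop, B = μ₀IR² / [2(R²+z²)^(3/2)].
R² + z² = (0.0283)² + (0.0697)² = 0.005659 m², and (R²+z²)^(3/2) = 4.26×10⁻⁴ m³.
B = (4π×10⁻⁷ × 9.97 × 0.0008009) / (2 × 4.26×10⁻⁴) = 1.18×10⁻⁵ T.

B ≈ 11.8 μT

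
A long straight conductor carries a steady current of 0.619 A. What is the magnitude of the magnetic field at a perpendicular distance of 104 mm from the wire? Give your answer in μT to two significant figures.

For an infinitely long straight wire, B = μ₀I/(2πd).
B = (4π×10⁻⁷ × 0.619) / (2π × 0.104) = 1.19×10⁻⁶ T.

B ≈ 1.2 μT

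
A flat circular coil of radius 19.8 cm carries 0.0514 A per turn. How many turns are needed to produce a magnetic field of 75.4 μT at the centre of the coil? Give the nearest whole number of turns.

For an N-turn coil, B = Nμ₀I/(2R). A single turn gives B₁ = 1.63×10⁻⁷ T with R = 0.198 m.
N = B/B₁ = 7.54×10⁻⁵ / 1.63×10⁻⁷ = 462.27.

N = 462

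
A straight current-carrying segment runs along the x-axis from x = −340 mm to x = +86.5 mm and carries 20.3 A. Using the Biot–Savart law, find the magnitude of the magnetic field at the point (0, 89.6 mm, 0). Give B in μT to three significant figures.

B ≈ 37.6 μT

For a finite straight segment, B = (μ₀I/4πd)(sinθ₁ + sinθ₂), where θ₁, θ₂ are the angles from the perpendicular to each end.
The perpendicular distance is d = 0.0896 m; the end-offsets along the wire are a = 0.34 m and b = 0.0865 m.
sinθ₁ = 0.34/√(0.34²+0.0896²) = 0.9670; sinθ₂ = 0.0865/√(0.0865²+0.0896²) = 0.6946.
B = (4π×10⁻⁷ × 20.3) / (4π × 0.0896) × (0.9670 + 0.6946) = 3.76×10⁻⁵ T.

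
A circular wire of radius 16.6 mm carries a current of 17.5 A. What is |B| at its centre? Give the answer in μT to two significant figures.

B ≈ 660 μT

At the centre of a circular loop the Biot–Savart law gives B = μ₀I/(2R).
B = (4π×10⁻⁷ × 17.5) / (2 × 0.0166) = 6.62×10⁻⁴ T.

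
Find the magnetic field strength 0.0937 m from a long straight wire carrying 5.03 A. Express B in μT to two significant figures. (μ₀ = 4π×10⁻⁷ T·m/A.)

For an infinitely long straight wire, B = μ₀I/(2πd).
B = (4π×10⁻⁷ × 5.03) / (2π × 0.0937) = 1.07×10⁻⁵ T.

B ≈ 11 μT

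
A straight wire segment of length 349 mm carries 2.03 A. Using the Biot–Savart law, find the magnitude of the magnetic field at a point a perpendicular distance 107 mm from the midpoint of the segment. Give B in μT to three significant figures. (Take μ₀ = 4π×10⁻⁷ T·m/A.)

B ≈ 3.23 μT

For a finite straight segment, B = (μ₀I/4πd)(sinθ₁ + sinθ₂), where θ₁, θ₂ are the angles from the perpendicular to each end.
The perpendicular from the point meets the wire at its midpoint, so each end is L/2 = 0.1745 m away along the wire.
sinθ₁ = 0.1745/√(0.1745²+0.107²) = 0.8525; sinθ₂ = 0.1745/√(0.1745²+0.107²) = 0.8525.
B = (4π×10⁻⁷ × 2.03) / (4π × 0.107) × (0.8525 + 0.8525) = 3.23×10⁻⁶ T.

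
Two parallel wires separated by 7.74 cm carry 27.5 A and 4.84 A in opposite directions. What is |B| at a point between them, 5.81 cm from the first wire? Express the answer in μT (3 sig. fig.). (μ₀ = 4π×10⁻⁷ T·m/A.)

Each long wire gives B = μ₀I/(2πd). Distances are d₁ = 0.0581 m and d₂ = 0.0193 m.
B₁ = 9.47×10⁻⁵ T, B₂ = 5.02×10⁻⁵ T.
Between antiparallel currents both contributions point the same way, so they add. B = B₁ + B₂ = 9.47×10⁻⁵ + 5.02×10⁻⁵ = 1.45×10⁻⁴ T.

B ≈ 145 μT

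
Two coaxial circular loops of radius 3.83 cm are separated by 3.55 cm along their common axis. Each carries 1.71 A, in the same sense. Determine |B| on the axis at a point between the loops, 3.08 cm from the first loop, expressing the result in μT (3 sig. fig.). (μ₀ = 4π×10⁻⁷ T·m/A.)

B ≈ 40.7 μT

Each loop contributes B = μ₀IR²/[2(R²+z²)^(3/2)] on the axis, with z measured from that loop.
Loop 1 (z = 0.0308 m): B₁ = 1.33×10⁻⁵ T. Loop 2 (z = 0.0047 m): B₂ = 2.74×10⁻⁵ T.
The fields add: B = B₁ + B₂ = 4.07×10⁻⁵ T.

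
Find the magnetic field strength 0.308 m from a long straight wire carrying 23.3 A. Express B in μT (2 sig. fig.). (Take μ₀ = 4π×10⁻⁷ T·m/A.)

For an infinitely long straight wire, B = μ₀I/(2πd).
B = (4π×10⁻⁷ × 23.3) / (2π × 0.308) = 1.51×10⁻⁵ T.

B ≈ 15 μT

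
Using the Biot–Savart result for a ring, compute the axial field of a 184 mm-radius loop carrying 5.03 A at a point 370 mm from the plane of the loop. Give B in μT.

On the axis of a circular loop, B = μ₀IR² / [2(R²+z²)^(3/2)].
R² + z² = (0.184)² + (0.37)² = 0.1708 m², and (R²+z²)^(3/2) = 7.06×10⁻² m³.
B = (4π×10⁻⁷ × 5.03 × 0.03386) / (2 × 7.06×10⁻²) = 1.52×10⁻⁶ T.

B ≈ 1.52 μT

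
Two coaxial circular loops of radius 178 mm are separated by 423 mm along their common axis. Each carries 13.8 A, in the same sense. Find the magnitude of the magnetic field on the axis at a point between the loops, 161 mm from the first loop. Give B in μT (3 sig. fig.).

Each loop contributes B = μ₀IR²/[2(R²+z²)^(3/2)] on the axis, with z measured from that loop.
Loop 1 (z = 0.161 m): B₁ = 1.99×10⁻⁵ T. Loop 2 (z = 0.262 m): B₂ = 8.65×10⁻⁶ T.
The fields add: B = B₁ + B₂ = 2.85×10⁻⁵ T.

B ≈ 28.5 μT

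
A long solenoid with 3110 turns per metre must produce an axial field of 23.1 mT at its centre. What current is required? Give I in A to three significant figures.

I ≈ 5.91 A

Inside a long solenoid B = μ₀nI with n = 3110 m⁻¹, so I = B/(μ₀n).
I = 2.31×10⁻² / (4π×10⁻⁷ × 3110) = 5.91 A.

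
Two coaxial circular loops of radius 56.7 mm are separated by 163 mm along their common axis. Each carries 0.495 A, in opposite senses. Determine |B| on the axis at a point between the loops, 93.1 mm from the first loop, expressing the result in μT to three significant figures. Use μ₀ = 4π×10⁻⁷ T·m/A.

Each loop contributes B = μ₀IR²/[2(R²+z²)^(3/2)] on the axis, with z measured from that loop.
Loop 1 (z = 0.0931 m): B₁ = 7.72×10⁻⁷ T. Loop 2 (z = 0.0699 m): B₂ = 1.37×10⁻⁶ T.
The fields oppose: B = |B₁ − B₂| = 5.99×10⁻⁷ T.

B ≈ 0.599 μT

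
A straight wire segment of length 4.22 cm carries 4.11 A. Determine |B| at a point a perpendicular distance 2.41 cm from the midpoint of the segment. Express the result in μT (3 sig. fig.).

B ≈ 22.5 μT

For a finite straight segment, B = (μ₀I/4πd)(sinθ₁ + sinθ₂), where θ₁, θ₂ are the angles from the perpendicular to each end.
The perpendicular from the point meets the wire at its midpoint, so each end is L/2 = 0.0211 m away along the wire.
sinθ₁ = 0.0211/√(0.0211²+0.0241²) = 0.6587; sinθ₂ = 0.0211/√(0.0211²+0.0241²) = 0.6587.
B = (4π×10⁻⁷ × 4.11) / (4π × 0.0241) × (0.6587 + 0.6587) = 2.25×10⁻⁵ T.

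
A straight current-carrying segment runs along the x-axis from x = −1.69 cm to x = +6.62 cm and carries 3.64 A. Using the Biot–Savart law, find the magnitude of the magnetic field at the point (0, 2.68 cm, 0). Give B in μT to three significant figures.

For a finite straight segment, B = (μ₀I/4πd)(sinθ₁ + sinθ₂), where θ₁, θ₂ are the angles from the perpendicular to each end.
The perpendicular distance is d = 0.0268 m; the end-offsets along the wire are a = 0.0169 m and b = 0.0662 m.
sinθ₁ = 0.0169/√(0.0169²+0.0268²) = 0.5334; sinθ₂ = 0.0662/√(0.0662²+0.0268²) = 0.9269.
B = (4π×10⁻⁷ × 3.64) / (4π × 0.0268) × (0.5334 + 0.9269) = 1.98×10⁻⁵ T.

B ≈ 19.8 μT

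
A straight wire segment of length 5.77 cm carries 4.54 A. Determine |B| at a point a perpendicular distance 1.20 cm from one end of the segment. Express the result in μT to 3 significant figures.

B ≈ 37.0 μT

For a finite straight segment, B = (μ₀I/4πd)(sinθ₁ + sinθ₂), where θ₁, θ₂ are the angles from the perpendicular to each end.
The perpendicular foot is at one end, so the two end-offsets along the wire are 0 and L = 0.0577 m.
sinθ₁ = 0/√(0²+0.012²) = 0.0000; sinθ₂ = 0.0577/√(0.0577²+0.012²) = 0.9791.
B = (4π×10⁻⁷ × 4.54) / (4π × 0.012) × (0.0000 + 0.9791) = 3.70×10⁻⁵ T.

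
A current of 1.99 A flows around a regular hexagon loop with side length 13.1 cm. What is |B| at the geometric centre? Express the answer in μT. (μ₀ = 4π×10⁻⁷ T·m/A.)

Each side is a finite straight segment at perpendicular distance d = a/(2 tan(π/6)) = 0.1134 m from the centre, with end-angles ±π/6.
One side contributes B₁ = (μ₀I/4πd)·2 sin(π/6) = 1.75×10⁻⁶ T.
All 6 sides add in the same direction: B = 6 × 1.75×10⁻⁶ = 1.05×10⁻⁵ T.

B ≈ 10.5 μT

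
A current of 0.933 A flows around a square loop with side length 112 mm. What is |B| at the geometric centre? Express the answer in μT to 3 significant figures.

B ≈ 9.42 μT

Each side is a finite straight segment at perpendicular distance d = a/(2 tan(π/4)) = 0.056 m from the centre, with end-angles ±π/4.
One side contributes B₁ = (μ₀I/4πd)·2 sin(π/4) = 2.36×10⁻⁶ T.
All 4 sides add in the same direction: B = 4 × 2.36×10⁻⁶ = 9.42×10⁻⁶ T.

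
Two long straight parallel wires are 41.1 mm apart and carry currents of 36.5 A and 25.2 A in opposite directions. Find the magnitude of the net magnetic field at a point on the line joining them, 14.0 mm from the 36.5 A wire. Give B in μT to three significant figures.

Each long wire gives B = μ₀I/(2πd). Distances are d₁ = 0.014 m and d₂ = 0.0271 m.
B₁ = 5.21×10⁻⁴ T, B₂ = 1.86×10⁻⁴ T.
Between antiparallel currents both contributions point the same way, so they add. B = B₁ + B₂ = 5.21×10⁻⁴ + 1.86×10⁻⁴ = 7.07×10⁻⁴ T.

B ≈ 707 μT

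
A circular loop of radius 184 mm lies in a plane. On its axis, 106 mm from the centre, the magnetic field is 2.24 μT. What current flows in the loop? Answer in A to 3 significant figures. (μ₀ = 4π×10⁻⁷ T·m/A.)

On the axis of a loop, B = μ₀IR²/[2(R²+z²)^(3/2)], so I = 2B(R²+z²)^(3/2)/(μ₀R²).
R² + z² = 0.03386 + 0.01124 = 0.04509 m²; raised to 3/2 gives 9.58×10⁻³ m³.
I = 2 × 2.24×10⁻⁶ × 9.58×10⁻³ / (1.26×10⁻⁶ × 0.03386) = 1.01 A.

I ≈ 1.01 A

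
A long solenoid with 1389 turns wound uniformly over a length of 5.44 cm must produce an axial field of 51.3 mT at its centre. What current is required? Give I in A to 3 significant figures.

I ≈ 1.60 A

Inside a long solenoid B = μ₀nI with n = 2.553×10⁴ m⁻¹, so I = B/(μ₀n).
I = 5.13×10⁻² / (4π×10⁻⁷ × 2.553×10⁴) = 1.60 A.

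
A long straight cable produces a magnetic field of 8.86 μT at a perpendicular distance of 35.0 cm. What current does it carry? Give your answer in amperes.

I ≈ 15.5 A

For a long straight wire B = μ₀I/(2πd), so I = 2πdB/μ₀.
I = 2π × 0.35 × 8.86×10⁻⁶ / (4π×10⁻⁷) = 15.5 A.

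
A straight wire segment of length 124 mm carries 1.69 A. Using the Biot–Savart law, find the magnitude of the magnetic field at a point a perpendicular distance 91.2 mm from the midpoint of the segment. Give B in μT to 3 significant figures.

B ≈ 2.08 μT

For a finite straight segment, B = (μ₀I/4πd)(sinθ₁ + sinθ₂), where θ₁, θ₂ are the angles from the perpendicular to each end.
The perpendicular from the point meets the wire at its midpoint, so each end is L/2 = 0.062 m away along the wire.
sinθ₁ = 0.062/√(0.062²+0.0912²) = 0.5622; sinθ₂ = 0.062/√(0.062²+0.0912²) = 0.5622.
B = (4π×10⁻⁷ × 1.69) / (4π × 0.0912) × (0.5622 + 0.5622) = 2.08×10⁻⁶ T.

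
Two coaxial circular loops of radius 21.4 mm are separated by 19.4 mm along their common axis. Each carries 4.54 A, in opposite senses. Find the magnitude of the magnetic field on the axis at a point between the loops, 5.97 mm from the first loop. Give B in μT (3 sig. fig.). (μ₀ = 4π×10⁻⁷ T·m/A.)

B ≈ 38.1 μT

Each loop contributes B = μ₀IR²/[2(R²+z²)^(3/2)] on the axis, with z measured from that loop.
Loop 1 (z = 0.00597 m): B₁ = 1.19×10⁻⁴ T. Loop 2 (z = 0.01343 m): B₂ = 8.10×10⁻⁵ T.
The fields oppose: B = |B₁ − B₂| = 3.81×10⁻⁵ T.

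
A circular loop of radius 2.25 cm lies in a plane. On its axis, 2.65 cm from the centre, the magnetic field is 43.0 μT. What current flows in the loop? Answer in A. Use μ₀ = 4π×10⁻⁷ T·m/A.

I ≈ 5.68 A

On the axis of a loop, B = μ₀IR²/[2(R²+z²)^(3/2)], so I = 2B(R²+z²)^(3/2)/(μ₀R²).
R² + z² = 0.0005062 + 0.0007022 = 0.001208 m²; raised to 3/2 gives 4.20×10⁻⁵ m³.
I = 2 × 4.30×10⁻⁵ × 4.20×10⁻⁵ / (1.26×10⁻⁶ × 0.0005062) = 5.68 A.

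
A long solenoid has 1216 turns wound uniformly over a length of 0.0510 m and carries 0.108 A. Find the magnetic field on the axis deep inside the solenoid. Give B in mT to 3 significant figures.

B ≈ 3.24 mT

Inside a long solenoid, B = μ₀nI with n = 2.384×10⁴ turns/m.
B = 4π×10⁻⁷ × 2.384×10⁴ × 0.108 = 3.24×10⁻³ T.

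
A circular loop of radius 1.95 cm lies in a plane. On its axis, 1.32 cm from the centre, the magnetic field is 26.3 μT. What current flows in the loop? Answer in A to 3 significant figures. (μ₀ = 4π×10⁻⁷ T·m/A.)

I ≈ 1.44 A

On the axis of a loop, B = μ₀IR²/[2(R²+z²)^(3/2)], so I = 2B(R²+z²)^(3/2)/(μ₀R²).
R² + z² = 0.0003802 + 0.0001742 = 0.0005545 m²; raised to 3/2 gives 1.31×10⁻⁵ m³.
I = 2 × 2.63×10⁻⁵ × 1.31×10⁻⁵ / (1.26×10⁻⁶ × 0.0003802) = 1.44 A.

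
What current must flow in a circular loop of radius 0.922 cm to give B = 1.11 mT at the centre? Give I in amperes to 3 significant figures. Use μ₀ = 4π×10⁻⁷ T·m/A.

At the centre of a circular loop B = μ₀I/(2R), so I = 2RB/μ₀.
With R = 0.00922 m, I = 2 × 0.00922 × 1.11×10⁻³ / (4π×10⁻⁷) = 16.3 A.

I ≈ 16.3 A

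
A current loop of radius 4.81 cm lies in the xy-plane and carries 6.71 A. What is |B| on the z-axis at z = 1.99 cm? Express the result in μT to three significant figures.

B ≈ 69.2 μT

On the axis of a circular loop, B = μ₀IR² / [2(R²+z²)^(3/2)].
R² + z² = (0.0481)² + (0.0199)² = 0.00271 m², and (R²+z²)^(3/2) = 1.41×10⁻⁴ m³.
B = (4π×10⁻⁷ × 6.71 × 0.002314) / (2 × 1.41×10⁻⁴) = 6.92×10⁻⁵ T.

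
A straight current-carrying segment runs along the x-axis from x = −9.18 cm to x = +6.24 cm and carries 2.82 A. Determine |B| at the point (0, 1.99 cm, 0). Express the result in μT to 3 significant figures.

B ≈ 27.4 μT

For a finite straight segment, B = (μ₀I/4πd)(sinθ₁ + sinθ₂), where θ₁, θ₂ are the angles from the perpendicular to each end.
The perpendicular distance is d = 0.0199 m; the end-offsets along the wire are a = 0.0918 m and b = 0.0624 m.
sinθ₁ = 0.0918/√(0.0918²+0.0199²) = 0.9773; sinθ₂ = 0.0624/√(0.0624²+0.0199²) = 0.9527.
B = (4π×10⁻⁷ × 2.82) / (4π × 0.0199) × (0.9773 + 0.9527) = 2.74×10⁻⁵ T.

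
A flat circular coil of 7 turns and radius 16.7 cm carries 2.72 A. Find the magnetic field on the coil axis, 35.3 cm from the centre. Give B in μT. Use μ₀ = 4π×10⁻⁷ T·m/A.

For an N-turn flat coil, B = Nμ₀IR²/[2(R²+z²)^(3/2)] with R = 0.167 m, z = 0.353 m.
B = 7 × 8.00×10⁻⁷ T = 5.60×10⁻⁶ T.

B ≈ 5.60 μT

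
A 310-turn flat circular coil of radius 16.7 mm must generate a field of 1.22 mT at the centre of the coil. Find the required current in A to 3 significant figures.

For an N-turn coil, B = Nμ₀I/(2R) with R = 0.0167 m, so I = 2RB/(Nμ₀) = 2 × 0.0167 × 1.22×10⁻³ / (310 × 4π×10⁻⁷) = 0.105 A.

I ≈ 0.105 A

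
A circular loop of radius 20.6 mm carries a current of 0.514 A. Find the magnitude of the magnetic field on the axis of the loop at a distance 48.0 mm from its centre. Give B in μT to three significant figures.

B ≈ 0.962 μT

On the axis of a circular loop, B = μ₀IR² / [2(R²+z²)^(3/2)].
R² + z² = (0.0206)² + (0.048)² = 0.002728 m², and (R²+z²)^(3/2) = 1.43×10⁻⁴ m³.
B = (4π×10⁻⁷ × 0.514 × 0.0004244) / (2 × 1.43×10⁻⁴) = 9.62×10⁻⁷ T.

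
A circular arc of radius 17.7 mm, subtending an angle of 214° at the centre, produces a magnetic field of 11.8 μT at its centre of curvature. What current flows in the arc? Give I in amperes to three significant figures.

I ≈ 0.559 A

For a circular arc, B = μ₀Iφ/(4πR) with φ in radians; here φ = 3.735 rad.
So I = 4πRB/(μ₀φ) = 4π × 0.0177 × 1.18×10⁻⁵ / (4π×10⁻⁷ × 3.735) = 0.559 A.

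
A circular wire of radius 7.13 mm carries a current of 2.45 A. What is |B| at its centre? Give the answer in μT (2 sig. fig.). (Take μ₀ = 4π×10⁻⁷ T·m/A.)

At the centre of a circular loop the Biot–Savart law gives B = μ₀I/(2R).
B = (4π×10⁻⁷ × 2.45) / (2 × 0.00713) = 2.16×10⁻⁴ T.

B ≈ 220 μT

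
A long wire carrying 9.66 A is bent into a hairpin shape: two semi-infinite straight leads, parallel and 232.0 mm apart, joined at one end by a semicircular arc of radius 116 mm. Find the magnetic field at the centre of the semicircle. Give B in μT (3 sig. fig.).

B ≈ 42.8 μT

The semicircular arc contributes B_arc = μ₀I·π/(4πR) = μ₀I/(4R) = 2.62×10⁻⁵ T.
Each semi-infinite lead is at perpendicular distance R = 0.116 m from the centre, with the perpendicular foot at its near end, so it contributes μ₀I/(4πR); both point the same way, together 1.67×10⁻⁵ T.
Arc and leads all point the same direction: B = 2.62×10⁻⁵ + 1.67×10⁻⁵ = 4.28×10⁻⁵ T.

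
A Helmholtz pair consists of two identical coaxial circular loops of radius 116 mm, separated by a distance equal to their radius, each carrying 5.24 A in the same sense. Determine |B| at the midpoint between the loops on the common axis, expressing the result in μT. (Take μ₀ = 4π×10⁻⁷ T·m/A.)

Each loop contributes B = μ₀IR²/[2(R²+z²)^(3/2)] on the axis, with z measured from that loop.
Loop 1 (z = 0.058 m): B₁ = 2.03×10⁻⁵ T. Loop 2 (z = 0.058 m): B₂ = 2.03×10⁻⁵ T.
The fields add: B = B₁ + B₂ = 4.06×10⁻⁵ T.

B ≈ 40.6 μT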